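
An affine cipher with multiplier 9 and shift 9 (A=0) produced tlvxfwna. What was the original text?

The inverse of 9 mod 26 is 3, since 9·3=27≡1. Apply D(y)=3·(y−9) mod 26:
t(19): 3·(19−9)=30≡4 → e
l(11): 3·(11−9)=6 → g
v(21): 3·(21−9)=36≡10 → k
x(23): 3·(23−9)=42≡16 → q
f(5): 3·(5−9)=-12≡14 → o
w(22): 3·(22−9)=39≡13 → n
n(13): 3·(13−9)=12 → m
a(0): 3·(0−9)=-27≡25 → z

egkqonmz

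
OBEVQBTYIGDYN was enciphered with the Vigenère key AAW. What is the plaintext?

Repeat the key across the ciphertext: AAWAAWAAWAAWA
O(14)−A(0): 14 → O
B(1)−A(0): 1 → B
E(4)−W(22): -18≡8 → I
V(21)−A(0): 21 → V
Q(16)−A(0): 16 → Q
B(1)−W(22): -21≡5 → F
T(19)−A(0): 19 → T
Y(24)−A(0): 24 → Y
I(8)−W(22): -14≡12 → M
G(6)−A(0): 6 → G
D(3)−A(0): 3 → D
Y(24)−W(22): 2 → C
N(13)−A(0): 13 → N

OBIVQFTYMGDCN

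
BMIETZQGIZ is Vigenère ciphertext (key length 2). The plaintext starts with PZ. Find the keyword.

Subtract each crib letter from the matching ciphertext letter (mod 26):
B(1)−P(15)=-14≡12 → M
M(12)−Z(25)=-13≡13 → N

MN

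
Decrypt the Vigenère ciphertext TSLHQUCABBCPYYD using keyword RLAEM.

CHLDEDRAXPLEYUR

Repeat the key across the ciphertext: RLAEMRLAEMRLAEM
T(19)−R(17): 2 → C
S(18)−L(11): 7 → H
L(11)−A(0): 11 → L
H(7)−E(4): 3 → D
Q(16)−M(12): 4 → E
U(20)−R(17): 3 → D
C(2)−L(11): -9≡17 → R
A(0)−A(0): 0 → A
B(1)−E(4): -3≡23 → X
B(1)−M(12): -11≡15 → P
C(2)−R(17): -15≡11 → L
P(15)−L(11): 4 → E
Y(24)−A(0): 24 → Y
Y(24)−E(4): 20 → U
D(3)−M(12): -9≡17 → R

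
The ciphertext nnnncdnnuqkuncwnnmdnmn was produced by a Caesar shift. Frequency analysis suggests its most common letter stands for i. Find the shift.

5

The most frequent ciphertext letter is n (appears 11 times).
n is position 13; i is position 8.
Shift = 5.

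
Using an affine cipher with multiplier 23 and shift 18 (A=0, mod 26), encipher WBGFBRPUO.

EPADPTZKC

W(22): 23·22+18=524≡4 → E
B(1): 23·1+18=41≡15 → P
G(6): 23·6+18=156≡0 → A
F(5): 23·5+18=133≡3 → D
B(1): 23·1+18=41≡15 → P
R(17): 23·17+18=409≡19 → T
P(15): 23·15+18=363≡25 → Z
U(20): 23·20+18=478≡10 → K
O(14): 23·14+18=340≡2 → C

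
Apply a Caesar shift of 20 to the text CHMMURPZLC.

WBGGOLJTFW

C(2): 2+20=22 → W
H(7): 7+20=27≡1 → B
M(12): 12+20=32≡6 → G
M(12): 12+20=32≡6 → G
U(20): 20+20=40≡14 → O
R(17): 17+20=37≡11 → L
P(15): 15+20=35≡9 → J
Z(25): 25+20=45≡19 → T
L(11): 11+20=31≡5 → F
C(2): 2+20=22 → W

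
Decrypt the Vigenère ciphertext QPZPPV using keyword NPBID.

DAYHMI

Repeat the key across the ciphertext: NPBIDN
Q(16)−N(13): 3 → D
P(15)−P(15): 0 → A
Z(25)−B(1): 24 → Y
P(15)−I(8): 7 → H
P(15)−D(3): 12 → M
V(21)−N(13): 8 → I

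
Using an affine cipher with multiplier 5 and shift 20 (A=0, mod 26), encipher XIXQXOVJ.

FIFWFMVN

X(23): 5·23+20=135≡5 → F
I(8): 5·8+20=60≡8 → I
X(23): 5·23+20=135≡5 → F
Q(16): 5·16+20=100≡22 → W
X(23): 5·23+20=135≡5 → F
O(14): 5·14+20=90≡12 → M
V(21): 5·21+20=125≡21 → V
J(9): 5·9+20=65≡13 → N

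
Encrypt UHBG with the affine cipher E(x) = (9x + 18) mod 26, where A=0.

QDBU

U(20): 9·20+18=198≡16 → Q
H(7): 9·7+18=81≡3 → D
B(1): 9·1+18=27≡1 → B
G(6): 9·6+18=72≡20 → U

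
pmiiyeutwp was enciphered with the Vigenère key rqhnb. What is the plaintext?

Repeat the key across the ciphertext: rqhnbrqhnb
p(15)−r(17): -2≡24 → y
m(12)−q(16): -4≡22 → w
i(8)−h(7): 1 → b
i(8)−n(13): -5≡21 → v
y(24)−b(1): 23 → x
e(4)−r(17): -13≡13 → n
u(20)−q(16): 4 → e
t(19)−h(7): 12 → m
w(22)−n(13): 9 → j
p(15)−b(1): 14 → o

ywbvxnemjo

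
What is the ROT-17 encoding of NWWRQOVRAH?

ENNIHFMIRY

N(13): 13+17=30≡4 → E
W(22): 22+17=39≡13 → N
W(22): 22+17=39≡13 → N
R(17): 17+17=34≡8 → I
Q(16): 16+17=33≡7 → H
O(14): 14+17=31≡5 → F
V(21): 21+17=38≡12 → M
R(17): 17+17=34≡8 → I
A(0): 0+17=17 → R
H(7): 7+17=24 → Y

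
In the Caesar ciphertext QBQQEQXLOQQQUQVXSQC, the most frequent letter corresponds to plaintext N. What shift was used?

3

The most frequent ciphertext letter is Q (appears 9 times).
Q is position 16; N is position 13.
Shift = 3.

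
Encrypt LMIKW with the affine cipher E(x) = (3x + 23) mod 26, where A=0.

EHVBL

L(11): 3·11+23=56≡4 → E
M(12): 3·12+23=59≡7 → H
I(8): 3·8+23=47≡21 → V
K(10): 3·10+23=53≡1 → B
W(22): 3·22+23=89≡11 → L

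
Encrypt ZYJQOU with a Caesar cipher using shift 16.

POZGEK

Z(25): 25+16=41≡15 → P
Y(24): 24+16=40≡14 → O
J(9): 9+16=25 → Z
Q(16): 16+16=32≡6 → G
O(14): 14+16=30≡4 → E
U(20): 20+16=36≡10 → K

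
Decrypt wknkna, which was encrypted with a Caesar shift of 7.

pdgdgt

w(22): 22−7=15 → p
k(10): 10−7=3 → d
n(13): 13−7=6 → g
k(10): 10−7=3 → d
n(13): 13−7=6 → g
a(0): 0−7=-7≡19 → t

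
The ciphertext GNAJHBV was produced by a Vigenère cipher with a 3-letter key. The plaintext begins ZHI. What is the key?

Subtract each crib letter from the matching ciphertext letter (mod 26):
G(6)−Z(25)=-19≡7 → H
N(13)−H(7)=6 → G
A(0)−I(8)=-8≡18 → S

HGS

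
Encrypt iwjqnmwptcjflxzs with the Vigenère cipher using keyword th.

Repeat the key across the message: thththththththth
i(8)+t(19): 27≡1 → b
w(22)+h(7): 29≡3 → d
j(9)+t(19): 28≡2 → c
q(16)+h(7): 23 → x
n(13)+t(19): 32≡6 → g
m(12)+h(7): 19 → t
w(22)+t(19): 41≡15 → p
p(15)+h(7): 22 → w
t(19)+t(19): 38≡12 → m
c(2)+h(7): 9 → j
j(9)+t(19): 28≡2 → c
f(5)+h(7): 12 → m
l(11)+t(19): 30≡4 → e
x(23)+h(7): 30≡4 → e
z(25)+t(19): 44≡18 → s
s(18)+h(7): 25 → z

bdcxgtpwmjcmeesz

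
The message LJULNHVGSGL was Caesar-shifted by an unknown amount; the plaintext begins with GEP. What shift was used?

From the crib: L(11)−G(6)=5, so the shift is 5.

5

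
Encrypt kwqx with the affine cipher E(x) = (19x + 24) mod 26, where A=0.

gaqt

k(10): 19·10+24=214≡6 → g
w(22): 19·22+24=442≡0 → a
q(16): 19·16+24=328≡16 → q
x(23): 19·23+24=461≡19 → t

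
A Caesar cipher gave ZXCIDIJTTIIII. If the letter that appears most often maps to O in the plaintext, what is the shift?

The most frequent ciphertext letter is I (appears 6 times).
I is position 8; O is position 14.
Shift = -6≡20.

20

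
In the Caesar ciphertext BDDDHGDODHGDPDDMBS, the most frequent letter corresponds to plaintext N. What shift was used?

16

The most frequent ciphertext letter is D (appears 8 times).
D is position 3; N is position 13.
Shift = -10≡16.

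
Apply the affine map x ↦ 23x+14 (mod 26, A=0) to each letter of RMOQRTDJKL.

R(17): 23·17+14=405≡15 → P
M(12): 23·12+14=290≡4 → E
O(14): 23·14+14=336≡24 → Y
Q(16): 23·16+14=382≡18 → S
R(17): 23·17+14=405≡15 → P
T(19): 23·19+14=451≡9 → J
D(3): 23·3+14=83≡5 → F
J(9): 23·9+14=221≡13 → N
K(10): 23·10+14=244≡10 → K
L(11): 23·11+14=267≡7 → H

PEYSPJFNKH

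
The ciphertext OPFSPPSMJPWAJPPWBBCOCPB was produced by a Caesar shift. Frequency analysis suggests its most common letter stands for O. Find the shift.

1

The most frequent ciphertext letter is P (appears 7 times).
P is position 15; O is position 14.
Shift = 1.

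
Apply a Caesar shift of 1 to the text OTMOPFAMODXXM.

O(14): 14+1=15 → P
T(19): 19+1=20 → U
M(12): 12+1=13 → N
O(14): 14+1=15 → P
P(15): 15+1=16 → Q
F(5): 5+1=6 → G
A(0): 0+1=1 → B
M(12): 12+1=13 → N
O(14): 14+1=15 → P
D(3): 3+1=4 → E
X(23): 23+1=24 → Y
X(23): 23+1=24 → Y
M(12): 12+1=13 → N

PUNPQGBNPEYYN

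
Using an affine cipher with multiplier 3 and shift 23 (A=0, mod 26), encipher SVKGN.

ZIBPK

S(18): 3·18+23=77≡25 → Z
V(21): 3·21+23=86≡8 → I
K(10): 3·10+23=53≡1 → B
G(6): 3·6+23=41≡15 → P
N(13): 3·13+23=62≡10 → K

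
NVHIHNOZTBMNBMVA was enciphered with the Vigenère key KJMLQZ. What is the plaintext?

Repeat the key across the ciphertext: KJMLQZKJMLQZKJML
N(13)−K(10): 3 → D
V(21)−J(9): 12 → M
H(7)−M(12): -5≡21 → V
I(8)−L(11): -3≡23 → X
H(7)−Q(16): -9≡17 → R
N(13)−Z(25): -12≡14 → O
O(14)−K(10): 4 → E
Z(25)−J(9): 16 → Q
T(19)−M(12): 7 → H
B(1)−L(11): -10≡16 → Q
M(12)−Q(16): -4≡22 → W
N(13)−Z(25): -12≡14 → O
B(1)−K(10): -9≡17 → R
M(12)−J(9): 3 → D
V(21)−M(12): 9 → J
A(0)−L(11): -11≡15 → P

DMVXROEQHQWORDJP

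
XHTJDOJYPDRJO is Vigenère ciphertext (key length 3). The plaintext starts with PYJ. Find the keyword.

Subtract each crib letter from the matching ciphertext letter (mod 26):
X(23)−P(15)=8 → I
H(7)−Y(24)=-17≡9 → J
T(19)−J(9)=10 → K

IJK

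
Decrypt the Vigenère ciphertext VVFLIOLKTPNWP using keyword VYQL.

Repeat the key across the ciphertext: VYQLVYQLVYQLV
V(21)−V(21): 0 → A
V(21)−Y(24): -3≡23 → X
F(5)−Q(16): -11≡15 → P
L(11)−L(11): 0 → A
I(8)−V(21): -13≡13 → N
O(14)−Y(24): -10≡16 → Q
L(11)−Q(16): -5≡21 → V
K(10)−L(11): -1≡25 → Z
T(19)−V(21): -2≡24 → Y
P(15)−Y(24): -9≡17 → R
N(13)−Q(16): -3≡23 → X
W(22)−L(11): 11 → L
P(15)−V(21): -6≡20 → U

AXPANQVZYRXLU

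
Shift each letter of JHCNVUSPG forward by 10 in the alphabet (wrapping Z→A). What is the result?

TRMXFECZQ

J(9): 9+10=19 → T
H(7): 7+10=17 → R
C(2): 2+10=12 → M
N(13): 13+10=23 → X
V(21): 21+10=31≡5 → F
U(20): 20+10=30≡4 → E
S(18): 18+10=28≡2 → C
P(15): 15+10=25 → Z
G(6): 6+10=16 → Q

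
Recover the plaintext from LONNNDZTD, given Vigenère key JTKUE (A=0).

Repeat the key across the ciphertext: JTKUEJTKU
L(11)−J(9): 2 → C
O(14)−T(19): -5≡21 → V
N(13)−K(10): 3 → D
N(13)−U(20): -7≡19 → T
N(13)−E(4): 9 → J
D(3)−J(9): -6≡20 → U
Z(25)−T(19): 6 → G
T(19)−K(10): 9 → J
D(3)−U(20): -17≡9 → J

CVDTJUGJJ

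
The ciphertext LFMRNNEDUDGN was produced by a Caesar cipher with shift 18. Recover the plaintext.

TNUZVVMLCLOV

L(11): 11−18=-7≡19 → T
F(5): 5−18=-13≡13 → N
M(12): 12−18=-6≡20 → U
R(17): 17−18=-1≡25 → Z
N(13): 13−18=-5≡21 → V
N(13): 13−18=-5≡21 → V
E(4): 4−18=-14≡12 → M
D(3): 3−18=-15≡11 → L
U(20): 20−18=2 → C
D(3): 3−18=-15≡11 → L
G(6): 6−18=-12≡14 → O
N(13): 13−18=-5≡21 → V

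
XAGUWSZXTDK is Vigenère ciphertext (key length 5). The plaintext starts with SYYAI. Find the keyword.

FCIUO

Subtract each crib letter from the matching ciphertext letter (mod 26):
X(23)−S(18)=5 → F
A(0)−Y(24)=-24≡2 → C
G(6)−Y(24)=-18≡8 → I
U(20)−A(0)=20 → U
W(22)−I(8)=14 → O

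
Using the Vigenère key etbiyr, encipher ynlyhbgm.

Repeat the key across the message: etbiyret
y(24)+e(4): 28≡2 → c
n(13)+t(19): 32≡6 → g
l(11)+b(1): 12 → m
y(24)+i(8): 32≡6 → g
h(7)+y(24): 31≡5 → f
b(1)+r(17): 18 → s
g(6)+e(4): 10 → k
m(12)+t(19): 31≡5 → f

cgmgfskf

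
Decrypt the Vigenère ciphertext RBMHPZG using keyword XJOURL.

USYNYOJ

Repeat the key across the ciphertext: XJOURLX
R(17)−X(23): -6≡20 → U
B(1)−J(9): -8≡18 → S
M(12)−O(14): -2≡24 → Y
H(7)−U(20): -13≡13 → N
P(15)−R(17): -2≡24 → Y
Z(25)−L(11): 14 → O
G(6)−X(23): -17≡9 → J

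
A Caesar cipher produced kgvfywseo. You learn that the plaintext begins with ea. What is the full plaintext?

From the crib: k(10)−e(4)=6, so the shift is 6.
Subtract 6 from each ciphertext letter:
k(10): 10−6=4 → e
g(6): 6−6=0 → a
v(21): 21−6=15 → p
f(5): 5−6=-1≡25 → z
y(24): 24−6=18 → s
w(22): 22−6=16 → q
s(18): 18−6=12 → m
e(4): 4−6=-2≡24 → y
o(14): 14−6=8 → i

eapzsqmyi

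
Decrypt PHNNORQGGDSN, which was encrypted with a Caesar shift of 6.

JBHHILKAAXMH

P(15): 15−6=9 → J
H(7): 7−6=1 → B
N(13): 13−6=7 → H
N(13): 13−6=7 → H
O(14): 14−6=8 → I
R(17): 17−6=11 → L
Q(16): 16−6=10 → K
G(6): 6−6=0 → A
G(6): 6−6=0 → A
D(3): 3−6=-3≡23 → X
S(18): 18−6=12 → M
N(13): 13−6=7 → H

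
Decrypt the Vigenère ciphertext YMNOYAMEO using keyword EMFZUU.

Repeat the key across the ciphertext: EMFZUUEMF
Y(24)−E(4): 20 → U
M(12)−M(12): 0 → A
N(13)−F(5): 8 → I
O(14)−Z(25): -11≡15 → P
Y(24)−U(20): 4 → E
A(0)−U(20): -20≡6 → G
M(12)−E(4): 8 → I
E(4)−M(12): -8≡18 → S
O(14)−F(5): 9 → J

UAIPEGISJ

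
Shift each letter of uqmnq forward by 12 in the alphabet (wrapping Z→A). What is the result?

u(20): 20+12=32≡6 → g
q(16): 16+12=28≡2 → c
m(12): 12+12=24 → y
n(13): 13+12=25 → z
q(16): 16+12=28≡2 → c

gcyzc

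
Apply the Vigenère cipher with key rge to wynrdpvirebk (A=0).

Repeat the key across the message: rgergergerge
w(22)+r(17): 39≡13 → n
y(24)+g(6): 30≡4 → e
n(13)+e(4): 17 → r
r(17)+r(17): 34≡8 → i
d(3)+g(6): 9 → j
p(15)+e(4): 19 → t
v(21)+r(17): 38≡12 → m
i(8)+g(6): 14 → o
r(17)+e(4): 21 → v
e(4)+r(17): 21 → v
b(1)+g(6): 7 → h
k(10)+e(4): 14 → o

nerijtmovvho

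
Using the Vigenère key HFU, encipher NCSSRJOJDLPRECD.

Repeat the key across the message: HFUHFUHFUHFUHFU
N(13)+H(7): 20 → U
C(2)+F(5): 7 → H
S(18)+U(20): 38≡12 → M
S(18)+H(7): 25 → Z
R(17)+F(5): 22 → W
J(9)+U(20): 29≡3 → D
O(14)+H(7): 21 → V
J(9)+F(5): 14 → O
D(3)+U(20): 23 → X
L(11)+H(7): 18 → S
P(15)+F(5): 20 → U
R(17)+U(20): 37≡11 → L
E(4)+H(7): 11 → L
C(2)+F(5): 7 → H
D(3)+U(20): 23 → X

UHMZWDVOXSULLHX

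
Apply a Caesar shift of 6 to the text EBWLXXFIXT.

KHCRDDLODZ

E(4): 4+6=10 → K
B(1): 1+6=7 → H
W(22): 22+6=28≡2 → C
L(11): 11+6=17 → R
X(23): 23+6=29≡3 → D
X(23): 23+6=29≡3 → D
F(5): 5+6=11 → L
I(8): 8+6=14 → O
X(23): 23+6=29≡3 → D
T(19): 19+6=25 → Z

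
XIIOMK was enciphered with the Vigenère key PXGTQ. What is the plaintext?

ILCVWV

Repeat the key across the ciphertext: PXGTQP
X(23)−P(15): 8 → I
I(8)−X(23): -15≡11 → L
I(8)−G(6): 2 → C
O(14)−T(19): -5≡21 → V
M(12)−Q(16): -4≡22 → W
K(10)−P(15): -5≡21 → V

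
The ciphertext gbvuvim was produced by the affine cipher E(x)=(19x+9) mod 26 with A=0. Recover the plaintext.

The inverse of 19 mod 26 is 11, since 19·11=209≡1. Apply D(y)=11·(y−9) mod 26:
g(6): 11·(6−9)=-33≡19 → t
b(1): 11·(1−9)=-88≡16 → q
v(21): 11·(21−9)=132≡2 → c
u(20): 11·(20−9)=121≡17 → r
v(21): 11·(21−9)=132≡2 → c
i(8): 11·(8−9)=-11≡15 → p
m(12): 11·(12−9)=33≡7 → h

tqcrcph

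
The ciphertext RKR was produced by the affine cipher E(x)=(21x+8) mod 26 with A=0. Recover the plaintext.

TKT

The inverse of 21 mod 26 is 5, since 21·5=105≡1. Apply D(y)=5·(y−8) mod 26:
R(17): 5·(17−8)=45≡19 → T
K(10): 5·(10−8)=10 → K
R(17): 5·(17−8)=45≡19 → T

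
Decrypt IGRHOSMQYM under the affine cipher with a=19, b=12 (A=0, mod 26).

IMDXWOASCA

The inverse of 19 mod 26 is 11, since 19·11=209≡1. Apply D(y)=11·(y−12) mod 26:
I(8): 11·(8−12)=-44≡8 → I
G(6): 11·(6−12)=-66≡12 → M
R(17): 11·(17−12)=55≡3 → D
H(7): 11·(7−12)=-55≡23 → X
O(14): 11·(14−12)=22 → W
S(18): 11·(18−12)=66≡14 → O
M(12): 11·(12−12)=0 → A
Q(16): 11·(16−12)=44≡18 → S
Y(24): 11·(24−12)=132≡2 → C
M(12): 11·(12−12)=0 → A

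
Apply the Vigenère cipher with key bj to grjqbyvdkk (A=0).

hakzchwmlt

Repeat the key across the message: bjbjbjbjbj
g(6)+b(1): 7 → h
r(17)+j(9): 26≡0 → a
j(9)+b(1): 10 → k
q(16)+j(9): 25 → z
b(1)+b(1): 2 → c
y(24)+j(9): 33≡7 → h
v(21)+b(1): 22 → w
d(3)+j(9): 12 → m
k(10)+b(1): 11 → l
k(10)+j(9): 19 → t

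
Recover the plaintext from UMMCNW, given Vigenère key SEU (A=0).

CISKJC

Repeat the key across the ciphertext: SEUSEU
U(20)−S(18): 2 → C
M(12)−E(4): 8 → I
M(12)−U(20): -8≡18 → S
C(2)−S(18): -16≡10 → K
N(13)−E(4): 9 → J
W(22)−U(20): 2 → C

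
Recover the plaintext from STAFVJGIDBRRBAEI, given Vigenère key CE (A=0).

QPYBTFEEBXPNZWCE

Repeat the key across the ciphertext: CECECECECECECECE
S(18)−C(2): 16 → Q
T(19)−E(4): 15 → P
A(0)−C(2): -2≡24 → Y
F(5)−E(4): 1 → B
V(21)−C(2): 19 → T
J(9)−E(4): 5 → F
G(6)−C(2): 4 → E
I(8)−E(4): 4 → E
D(3)−C(2): 1 → B
B(1)−E(4): -3≡23 → X
R(17)−C(2): 15 → P
R(17)−E(4): 13 → N
B(1)−C(2): -1≡25 → Z
A(0)−E(4): -4≡22 → W
E(4)−C(2): 2 → C
I(8)−E(4): 4 → E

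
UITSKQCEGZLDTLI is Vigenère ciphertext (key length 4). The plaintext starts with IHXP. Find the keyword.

MBWD

Subtract each crib letter from the matching ciphertext letter (mod 26):
U(20)−I(8)=12 → M
I(8)−H(7)=1 → B
T(19)−X(23)=-4≡22 → W
S(18)−P(15)=3 → D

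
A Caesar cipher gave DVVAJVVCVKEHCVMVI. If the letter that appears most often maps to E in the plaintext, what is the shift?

17

The most frequent ciphertext letter is V (appears 7 times).
V is position 21; E is position 4.
Shift = 17.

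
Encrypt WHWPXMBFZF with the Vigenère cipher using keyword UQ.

QXQFRCVVTV

Repeat the key across the message: UQUQUQUQUQ
W(22)+U(20): 42≡16 → Q
H(7)+Q(16): 23 → X
W(22)+U(20): 42≡16 → Q
P(15)+Q(16): 31≡5 → F
X(23)+U(20): 43≡17 → R
M(12)+Q(16): 28≡2 → C
B(1)+U(20): 21 → V
F(5)+Q(16): 21 → V
Z(25)+U(20): 45≡19 → T
F(5)+Q(16): 21 → V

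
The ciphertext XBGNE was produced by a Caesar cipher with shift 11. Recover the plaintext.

MQVCT

X(23): 23−11=12 → M
B(1): 1−11=-10≡16 → Q
G(6): 6−11=-5≡21 → V
N(13): 13−11=2 → C
E(4): 4−11=-7≡19 → T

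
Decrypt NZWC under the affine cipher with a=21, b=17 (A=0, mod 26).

The inverse of 21 mod 26 is 5, since 21·5=105≡1. Apply D(y)=5·(y−17) mod 26:
N(13): 5·(13−17)=-20≡6 → G
Z(25): 5·(25−17)=40≡14 → O
W(22): 5·(22−17)=25 → Z
C(2): 5·(2−17)=-75≡3 → D

GOZD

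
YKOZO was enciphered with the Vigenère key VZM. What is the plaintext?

Repeat the key across the ciphertext: VZMVZ
Y(24)−V(21): 3 → D
K(10)−Z(25): -15≡11 → L
O(14)−M(12): 2 → C
Z(25)−V(21): 4 → E
O(14)−Z(25): -11≡15 → P

DLCEP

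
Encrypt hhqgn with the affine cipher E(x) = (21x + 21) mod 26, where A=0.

h(7): 21·7+21=168≡12 → m
h(7): 21·7+21=168≡12 → m
q(16): 21·16+21=357≡19 → t
g(6): 21·6+21=147≡17 → r
n(13): 21·13+21=294≡8 → i

mmtri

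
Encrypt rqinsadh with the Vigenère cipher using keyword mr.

Repeat the key across the message: mrmrmrmr
r(17)+m(12): 29≡3 → d
q(16)+r(17): 33≡7 → h
i(8)+m(12): 20 → u
n(13)+r(17): 30≡4 → e
s(18)+m(12): 30≡4 → e
a(0)+r(17): 17 → r
d(3)+m(12): 15 → p
h(7)+r(17): 24 → y

dhueerpy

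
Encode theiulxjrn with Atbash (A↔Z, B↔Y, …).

t(19) → g(6)
h(7) → s(18)
e(4) → v(21)
i(8) → r(17)
u(20) → f(5)
l(11) → o(14)
x(23) → c(2)
j(9) → q(16)
r(17) → i(8)
n(13) → m(12)

gsvrfocqim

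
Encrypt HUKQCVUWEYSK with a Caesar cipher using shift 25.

H(7): 7+25=32≡6 → G
U(20): 20+25=45≡19 → T
K(10): 10+25=35≡9 → J
Q(16): 16+25=41≡15 → P
C(2): 2+25=27≡1 → B
V(21): 21+25=46≡20 → U
U(20): 20+25=45≡19 → T
W(22): 22+25=47≡21 → V
E(4): 4+25=29≡3 → D
Y(24): 24+25=49≡23 → X
S(18): 18+25=43≡17 → R
K(10): 10+25=35≡9 → J

GTJPBUTVDXRJ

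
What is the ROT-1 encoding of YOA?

Y(24): 24+1=25 → Z
O(14): 14+1=15 → P
A(0): 0+1=1 → B

ZPB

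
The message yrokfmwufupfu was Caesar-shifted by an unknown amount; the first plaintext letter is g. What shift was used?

18

From the crib: y(24)−g(6)=18, so the shift is 18.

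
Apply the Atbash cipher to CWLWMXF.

C(2) → X(23)
W(22) → D(3)
L(11) → O(14)
W(22) → D(3)
M(12) → N(13)
X(23) → C(2)
F(5) → U(20)

XDODNCU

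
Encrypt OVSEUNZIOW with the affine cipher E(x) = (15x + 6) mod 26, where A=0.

IJQOUTRWIY

O(14): 15·14+6=216≡8 → I
V(21): 15·21+6=321≡9 → J
S(18): 15·18+6=276≡16 → Q
E(4): 15·4+6=66≡14 → O
U(20): 15·20+6=306≡20 → U
N(13): 15·13+6=201≡19 → T
Z(25): 15·25+6=381≡17 → R
I(8): 15·8+6=126≡22 → W
O(14): 15·14+6=216≡8 → I
W(22): 15·22+6=336≡24 → Y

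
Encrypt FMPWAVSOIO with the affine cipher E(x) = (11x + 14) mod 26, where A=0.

F(5): 11·5+14=69≡17 → R
M(12): 11·12+14=146≡16 → Q
P(15): 11·15+14=179≡23 → X
W(22): 11·22+14=256≡22 → W
A(0): 11·0+14=14 → O
V(21): 11·21+14=245≡11 → L
S(18): 11·18+14=212≡4 → E
O(14): 11·14+14=168≡12 → M
I(8): 11·8+14=102≡24 → Y
O(14): 11·14+14=168≡12 → M

RQXWOLEMYM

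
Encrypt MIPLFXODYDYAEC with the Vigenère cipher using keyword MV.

YDBGRSAYKYKVQX

Repeat the key across the message: MVMVMVMVMVMVMV
M(12)+M(12): 24 → Y
I(8)+V(21): 29≡3 → D
P(15)+M(12): 27≡1 → B
L(11)+V(21): 32≡6 → G
F(5)+M(12): 17 → R
X(23)+V(21): 44≡18 → S
O(14)+M(12): 26≡0 → A
D(3)+V(21): 24 → Y
Y(24)+M(12): 36≡10 → K
D(3)+V(21): 24 → Y
Y(24)+M(12): 36≡10 → K
A(0)+V(21): 21 → V
E(4)+M(12): 16 → Q
C(2)+V(21): 23 → X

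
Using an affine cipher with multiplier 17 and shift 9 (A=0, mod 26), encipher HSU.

YDL

H(7): 17·7+9=128≡24 → Y
S(18): 17·18+9=315≡3 → D
U(20): 17·20+9=349≡11 → L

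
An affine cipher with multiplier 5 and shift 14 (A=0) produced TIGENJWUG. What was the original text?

The inverse of 5 mod 26 is 21, since 5·21=105≡1. Apply D(y)=21·(y−14) mod 26:
T(19): 21·(19−14)=105≡1 → B
I(8): 21·(8−14)=-126≡4 → E
G(6): 21·(6−14)=-168≡14 → O
E(4): 21·(4−14)=-210≡24 → Y
N(13): 21·(13−14)=-21≡5 → F
J(9): 21·(9−14)=-105≡25 → Z
W(22): 21·(22−14)=168≡12 → M
U(20): 21·(20−14)=126≡22 → W
G(6): 21·(6−14)=-168≡14 → O

BEOYFZMWO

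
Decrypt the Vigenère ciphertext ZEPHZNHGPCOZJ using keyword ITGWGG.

RLJLTHZNJGITB

Repeat the key across the ciphertext: ITGWGGITGWGGI
Z(25)−I(8): 17 → R
E(4)−T(19): -15≡11 → L
P(15)−G(6): 9 → J
H(7)−W(22): -15≡11 → L
Z(25)−G(6): 19 → T
N(13)−G(6): 7 → H
H(7)−I(8): -1≡25 → Z
G(6)−T(19): -13≡13 → N
P(15)−G(6): 9 → J
C(2)−W(22): -20≡6 → G
O(14)−G(6): 8 → I
Z(25)−G(6): 19 → T
J(9)−I(8): 1 → B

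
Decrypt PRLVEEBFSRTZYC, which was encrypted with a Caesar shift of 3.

MOISBBYCPOQWVZ

P(15): 15−3=12 → M
R(17): 17−3=14 → O
L(11): 11−3=8 → I
V(21): 21−3=18 → S
E(4): 4−3=1 → B
E(4): 4−3=1 → B
B(1): 1−3=-2≡24 → Y
F(5): 5−3=2 → C
S(18): 18−3=15 → P
R(17): 17−3=14 → O
T(19): 19−3=16 → Q
Z(25): 25−3=22 → W
Y(24): 24−3=21 → V
C(2): 2−3=-1≡25 → Z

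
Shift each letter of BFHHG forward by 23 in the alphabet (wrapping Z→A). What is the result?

YCEED

B(1): 1+23=24 → Y
F(5): 5+23=28≡2 → C
H(7): 7+23=30≡4 → E
H(7): 7+23=30≡4 → E
G(6): 6+23=29≡3 → D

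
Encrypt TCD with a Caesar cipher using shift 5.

T(19): 19+5=24 → Y
C(2): 2+5=7 → H
D(3): 3+5=8 → I

YHI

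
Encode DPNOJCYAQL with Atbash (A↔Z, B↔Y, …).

D(3) → W(22)
P(15) → K(10)
N(13) → M(12)
O(14) → L(11)
J(9) → Q(16)
C(2) → X(23)
Y(24) → B(1)
A(0) → Z(25)
Q(16) → J(9)
L(11) → O(14)

WKMLQXBZJO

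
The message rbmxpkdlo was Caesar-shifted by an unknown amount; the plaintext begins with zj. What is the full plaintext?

zjufxsltw

From the crib: r(17)−z(25)=-8≡18, so the shift is 18.
Subtract 18 from each ciphertext letter:
r(17): 17−18=-1≡25 → z
b(1): 1−18=-17≡9 → j
m(12): 12−18=-6≡20 → u
x(23): 23−18=5 → f
p(15): 15−18=-3≡23 → x
k(10): 10−18=-8≡18 → s
d(3): 3−18=-15≡11 → l
l(11): 11−18=-7≡19 → t
o(14): 14−18=-4≡22 → w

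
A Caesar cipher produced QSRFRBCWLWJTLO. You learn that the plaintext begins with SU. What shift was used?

24

From the crib: Q(16)−S(18)=-2≡24, so the shift is 24.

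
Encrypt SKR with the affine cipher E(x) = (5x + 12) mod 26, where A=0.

S(18): 5·18+12=102≡24 → Y
K(10): 5·10+12=62≡10 → K
R(17): 5·17+12=97≡19 → T

YKT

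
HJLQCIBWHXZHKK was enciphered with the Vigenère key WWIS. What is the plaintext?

LNDYGMTELBRPOO

Repeat the key across the ciphertext: WWISWWISWWISWW
H(7)−W(22): -15≡11 → L
J(9)−W(22): -13≡13 → N
L(11)−I(8): 3 → D
Q(16)−S(18): -2≡24 → Y
C(2)−W(22): -20≡6 → G
I(8)−W(22): -14≡12 → M
B(1)−I(8): -7≡19 → T
W(22)−S(18): 4 → E
H(7)−W(22): -15≡11 → L
X(23)−W(22): 1 → B
Z(25)−I(8): 17 → R
H(7)−S(18): -11≡15 → P
K(10)−W(22): -12≡14 → O
K(10)−W(22): -12≡14 → O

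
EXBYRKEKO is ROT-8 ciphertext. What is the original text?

WPTQJCWCG

E(4): 4−8=-4≡22 → W
X(23): 23−8=15 → P
B(1): 1−8=-7≡19 → T
Y(24): 24−8=16 → Q
R(17): 17−8=9 → J
K(10): 10−8=2 → C
E(4): 4−8=-4≡22 → W
K(10): 10−8=2 → C
O(14): 14−8=6 → G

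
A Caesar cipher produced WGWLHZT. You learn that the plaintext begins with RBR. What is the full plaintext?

From the crib: W(22)−R(17)=5, so the shift is 5.
Subtract 5 from each ciphertext letter:
W(22): 22−5=17 → R
G(6): 6−5=1 → B
W(22): 22−5=17 → R
L(11): 11−5=6 → G
H(7): 7−5=2 → C
Z(25): 25−5=20 → U
T(19): 19−5=14 → O

RBRGCUO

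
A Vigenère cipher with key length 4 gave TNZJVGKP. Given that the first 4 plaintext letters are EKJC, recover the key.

PDQH

Subtract each crib letter from the matching ciphertext letter (mod 26):
T(19)−E(4)=15 → P
N(13)−K(10)=3 → D
Z(25)−J(9)=16 → Q
J(9)−C(2)=7 → H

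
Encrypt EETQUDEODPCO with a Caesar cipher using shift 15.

E(4): 4+15=19 → T
E(4): 4+15=19 → T
T(19): 19+15=34≡8 → I
Q(16): 16+15=31≡5 → F
U(20): 20+15=35≡9 → J
D(3): 3+15=18 → S
E(4): 4+15=19 → T
O(14): 14+15=29≡3 → D
D(3): 3+15=18 → S
P(15): 15+15=30≡4 → E
C(2): 2+15=17 → R
O(14): 14+15=29≡3 → D

TTIFJSTDSERD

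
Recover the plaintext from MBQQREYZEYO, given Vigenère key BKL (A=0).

Repeat the key across the ciphertext: BKLBKLBKLBK
M(12)−B(1): 11 → L
B(1)−K(10): -9≡17 → R
Q(16)−L(11): 5 → F
Q(16)−B(1): 15 → P
R(17)−K(10): 7 → H
E(4)−L(11): -7≡19 → T
Y(24)−B(1): 23 → X
Z(25)−K(10): 15 → P
E(4)−L(11): -7≡19 → T
Y(24)−B(1): 23 → X
O(14)−K(10): 4 → E

LRFPHTXPTXE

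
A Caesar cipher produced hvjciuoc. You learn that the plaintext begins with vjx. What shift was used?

From the crib: h(7)−v(21)=-14≡12, so the shift is 12.

12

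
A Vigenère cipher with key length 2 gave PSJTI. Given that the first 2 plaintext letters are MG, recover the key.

Subtract each crib letter from the matching ciphertext letter (mod 26):
P(15)−M(12)=3 → D
S(18)−G(6)=12 → M

DM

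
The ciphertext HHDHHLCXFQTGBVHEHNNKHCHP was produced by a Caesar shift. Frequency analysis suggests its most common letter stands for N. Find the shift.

The most frequent ciphertext letter is H (appears 8 times).
H is position 7; N is position 13.
Shift = -6≡20.

20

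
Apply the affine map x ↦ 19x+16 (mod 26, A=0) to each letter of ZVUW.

Z(25): 19·25+16=491≡23 → X
V(21): 19·21+16=415≡25 → Z
U(20): 19·20+16=396≡6 → G
W(22): 19·22+16=434≡18 → S

XZGS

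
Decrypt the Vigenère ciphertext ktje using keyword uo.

qfpq

Repeat the key across the ciphertext: uouo
k(10)−u(20): -10≡16 → q
t(19)−o(14): 5 → f
j(9)−u(20): -11≡15 → p
e(4)−o(14): -10≡16 → q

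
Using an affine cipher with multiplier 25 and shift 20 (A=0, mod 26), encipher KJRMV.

K(10): 25·10+20=270≡10 → K
J(9): 25·9+20=245≡11 → L
R(17): 25·17+20=445≡3 → D
M(12): 25·12+20=320≡8 → I
V(21): 25·21+20=545≡25 → Z

KLDIZ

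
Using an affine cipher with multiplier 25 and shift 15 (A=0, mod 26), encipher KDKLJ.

FMFEG

K(10): 25·10+15=265≡5 → F
D(3): 25·3+15=90≡12 → M
K(10): 25·10+15=265≡5 → F
L(11): 25·11+15=290≡4 → E
J(9): 25·9+15=240≡6 → G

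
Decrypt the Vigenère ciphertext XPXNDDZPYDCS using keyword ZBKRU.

YONWJEYFHJDR

Repeat the key across the ciphertext: ZBKRUZBKRUZB
X(23)−Z(25): -2≡24 → Y
P(15)−B(1): 14 → O
X(23)−K(10): 13 → N
N(13)−R(17): -4≡22 → W
D(3)−U(20): -17≡9 → J
D(3)−Z(25): -22≡4 → E
Z(25)−B(1): 24 → Y
P(15)−K(10): 5 → F
Y(24)−R(17): 7 → H
D(3)−U(20): -17≡9 → J
C(2)−Z(25): -23≡3 → D
S(18)−B(1): 17 → R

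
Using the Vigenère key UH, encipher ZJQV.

Repeat the key across the message: UHUH
Z(25)+U(20): 45≡19 → T
J(9)+H(7): 16 → Q
Q(16)+U(20): 36≡10 → K
V(21)+H(7): 28≡2 → C

TQKC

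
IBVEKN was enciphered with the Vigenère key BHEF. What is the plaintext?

Repeat the key across the ciphertext: BHEFBH
I(8)−B(1): 7 → H
B(1)−H(7): -6≡20 → U
V(21)−E(4): 17 → R
E(4)−F(5): -1≡25 → Z
K(10)−B(1): 9 → J
N(13)−H(7): 6 → G

HURZJG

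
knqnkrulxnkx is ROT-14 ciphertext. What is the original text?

wzczwdgxjzwj

k(10): 10−14=-4≡22 → w
n(13): 13−14=-1≡25 → z
q(16): 16−14=2 → c
n(13): 13−14=-1≡25 → z
k(10): 10−14=-4≡22 → w
r(17): 17−14=3 → d
u(20): 20−14=6 → g
l(11): 11−14=-3≡23 → x
x(23): 23−14=9 → j
n(13): 13−14=-1≡25 → z
k(10): 10−14=-4≡22 → w
x(23): 23−14=9 → j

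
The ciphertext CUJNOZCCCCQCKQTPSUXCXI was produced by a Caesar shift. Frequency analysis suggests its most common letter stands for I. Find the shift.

The most frequent ciphertext letter is C (appears 7 times).
C is position 2; I is position 8.
Shift = -6≡20.

20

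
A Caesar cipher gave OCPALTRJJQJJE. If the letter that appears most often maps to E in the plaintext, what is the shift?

The most frequent ciphertext letter is J (appears 4 times).
J is position 9; E is position 4.
Shift = 5.

5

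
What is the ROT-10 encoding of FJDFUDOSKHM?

PTNPENYCURW

F(5): 5+10=15 → P
J(9): 9+10=19 → T
D(3): 3+10=13 → N
F(5): 5+10=15 → P
U(20): 20+10=30≡4 → E
D(3): 3+10=13 → N
O(14): 14+10=24 → Y
S(18): 18+10=28≡2 → C
K(10): 10+10=20 → U
H(7): 7+10=17 → R
M(12): 12+10=22 → W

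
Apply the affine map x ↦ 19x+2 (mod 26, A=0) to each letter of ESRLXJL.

AGNDXRD

E(4): 19·4+2=78≡0 → A
S(18): 19·18+2=344≡6 → G
R(17): 19·17+2=325≡13 → N
L(11): 19·11+2=211≡3 → D
X(23): 19·23+2=439≡23 → X
J(9): 19·9+2=173≡17 → R
L(11): 19·11+2=211≡3 → D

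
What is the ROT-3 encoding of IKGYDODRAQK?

I(8): 8+3=11 → L
K(10): 10+3=13 → N
G(6): 6+3=9 → J
Y(24): 24+3=27≡1 → B
D(3): 3+3=6 → G
O(14): 14+3=17 → R
D(3): 3+3=6 → G
R(17): 17+3=20 → U
A(0): 0+3=3 → D
Q(16): 16+3=19 → T
K(10): 10+3=13 → N

LNJBGRGUDTN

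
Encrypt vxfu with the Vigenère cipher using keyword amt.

vjyu

Repeat the key across the message: amta
v(21)+a(0): 21 → v
x(23)+m(12): 35≡9 → j
f(5)+t(19): 24 → y
u(20)+a(0): 20 → u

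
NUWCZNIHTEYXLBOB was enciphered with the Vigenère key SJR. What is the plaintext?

VLFKQWQYCMPGTSXJ

Repeat the key across the ciphertext: SJRSJRSJRSJRSJRS
N(13)−S(18): -5≡21 → V
U(20)−J(9): 11 → L
W(22)−R(17): 5 → F
C(2)−S(18): -16≡10 → K
Z(25)−J(9): 16 → Q
N(13)−R(17): -4≡22 → W
I(8)−S(18): -10≡16 → Q
H(7)−J(9): -2≡24 → Y
T(19)−R(17): 2 → C
E(4)−S(18): -14≡12 → M
Y(24)−J(9): 15 → P
X(23)−R(17): 6 → G
L(11)−S(18): -7≡19 → T
B(1)−J(9): -8≡18 → S
O(14)−R(17): -3≡23 → X
B(1)−S(18): -17≡9 → J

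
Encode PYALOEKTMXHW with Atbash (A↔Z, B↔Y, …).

KBZOLVPGNCSD

P(15) → K(10)
Y(24) → B(1)
A(0) → Z(25)
L(11) → O(14)
O(14) → L(11)
E(4) → V(21)
K(10) → P(15)
T(19) → G(6)
M(12) → N(13)
X(23) → C(2)
H(7) → S(18)
W(22) → D(3)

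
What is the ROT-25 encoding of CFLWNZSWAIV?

C(2): 2+25=27≡1 → B
F(5): 5+25=30≡4 → E
L(11): 11+25=36≡10 → K
W(22): 22+25=47≡21 → V
N(13): 13+25=38≡12 → M
Z(25): 25+25=50≡24 → Y
S(18): 18+25=43≡17 → R
W(22): 22+25=47≡21 → V
A(0): 0+25=25 → Z
I(8): 8+25=33≡7 → H
V(21): 21+25=46≡20 → U

BEKVMYRVZHU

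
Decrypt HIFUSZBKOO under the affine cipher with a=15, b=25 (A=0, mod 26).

The inverse of 15 mod 26 is 7, since 15·7=105≡1. Apply D(y)=7·(y−25) mod 26:
H(7): 7·(7−25)=-126≡4 → E
I(8): 7·(8−25)=-119≡11 → L
F(5): 7·(5−25)=-140≡16 → Q
U(20): 7·(20−25)=-35≡17 → R
S(18): 7·(18−25)=-49≡3 → D
Z(25): 7·(25−25)=0 → A
B(1): 7·(1−25)=-168≡14 → O
K(10): 7·(10−25)=-105≡25 → Z
O(14): 7·(14−25)=-77≡1 → B
O(14): 7·(14−25)=-77≡1 → B

ELQRDAOZBB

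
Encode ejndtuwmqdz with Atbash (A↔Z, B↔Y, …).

e(4) → v(21)
j(9) → q(16)
n(13) → m(12)
d(3) → w(22)
t(19) → g(6)
u(20) → f(5)
w(22) → d(3)
m(12) → n(13)
q(16) → j(9)
d(3) → w(22)
z(25) → a(0)

vqmwgfdnjwa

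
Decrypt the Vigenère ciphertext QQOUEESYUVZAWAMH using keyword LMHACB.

Repeat the key across the ciphertext: LMHACBLMHACBLMHA
Q(16)−L(11): 5 → F
Q(16)−M(12): 4 → E
O(14)−H(7): 7 → H
U(20)−A(0): 20 → U
E(4)−C(2): 2 → C
E(4)−B(1): 3 → D
S(18)−L(11): 7 → H
Y(24)−M(12): 12 → M
U(20)−H(7): 13 → N
V(21)−A(0): 21 → V
Z(25)−C(2): 23 → X
A(0)−B(1): -1≡25 → Z
W(22)−L(11): 11 → L
A(0)−M(12): -12≡14 → O
M(12)−H(7): 5 → F
H(7)−A(0): 7 → H

FEHUCDHMNVXZLOFH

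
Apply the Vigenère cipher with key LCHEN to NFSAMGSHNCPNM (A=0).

Repeat the key across the message: LCHENLCHENLCH
N(13)+L(11): 24 → Y
F(5)+C(2): 7 → H
S(18)+H(7): 25 → Z
A(0)+E(4): 4 → E
M(12)+N(13): 25 → Z
G(6)+L(11): 17 → R
S(18)+C(2): 20 → U
H(7)+H(7): 14 → O
N(13)+E(4): 17 → R
C(2)+N(13): 15 → P
P(15)+L(11): 26≡0 → A
N(13)+C(2): 15 → P
M(12)+H(7): 19 → T

YHZEZRUORPAPT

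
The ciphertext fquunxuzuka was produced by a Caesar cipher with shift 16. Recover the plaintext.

paeexhejeuk

f(5): 5−16=-11≡15 → p
q(16): 16−16=0 → a
u(20): 20−16=4 → e
u(20): 20−16=4 → e
n(13): 13−16=-3≡23 → x
x(23): 23−16=7 → h
u(20): 20−16=4 → e
z(25): 25−16=9 → j
u(20): 20−16=4 → e
k(10): 10−16=-6≡20 → u
a(0): 0−16=-16≡10 → k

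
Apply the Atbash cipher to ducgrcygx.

d(3) → w(22)
u(20) → f(5)
c(2) → x(23)
g(6) → t(19)
r(17) → i(8)
c(2) → x(23)
y(24) → b(1)
g(6) → t(19)
x(23) → c(2)

wfxtixbtc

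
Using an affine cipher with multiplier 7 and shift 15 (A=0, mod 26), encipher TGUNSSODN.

SFZCLLJKC

T(19): 7·19+15=148≡18 → S
G(6): 7·6+15=57≡5 → F
U(20): 7·20+15=155≡25 → Z
N(13): 7·13+15=106≡2 → C
S(18): 7·18+15=141≡11 → L
S(18): 7·18+15=141≡11 → L
O(14): 7·14+15=113≡9 → J
D(3): 7·3+15=36≡10 → K
N(13): 7·13+15=106≡2 → C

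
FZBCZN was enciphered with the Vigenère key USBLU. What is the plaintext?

LHARFT

Repeat the key across the ciphertext: USBLUU
F(5)−U(20): -15≡11 → L
Z(25)−S(18): 7 → H
B(1)−B(1): 0 → A
C(2)−L(11): -9≡17 → R
Z(25)−U(20): 5 → F
N(13)−U(20): -7≡19 → T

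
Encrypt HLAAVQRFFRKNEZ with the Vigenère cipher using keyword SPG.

ZAGSKWJULJZTWO

Repeat the key across the message: SPGSPGSPGSPGSP
H(7)+S(18): 25 → Z
L(11)+P(15): 26≡0 → A
A(0)+G(6): 6 → G
A(0)+S(18): 18 → S
V(21)+P(15): 36≡10 → K
Q(16)+G(6): 22 → W
R(17)+S(18): 35≡9 → J
F(5)+P(15): 20 → U
F(5)+G(6): 11 → L
R(17)+S(18): 35≡9 → J
K(10)+P(15): 25 → Z
N(13)+G(6): 19 → T
E(4)+S(18): 22 → W
Z(25)+P(15): 40≡14 → O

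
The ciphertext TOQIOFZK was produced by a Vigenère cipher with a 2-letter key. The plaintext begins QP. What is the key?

Subtract each crib letter from the matching ciphertext letter (mod 26):
T(19)−Q(16)=3 → D
O(14)−P(15)=-1≡25 → Z

DZ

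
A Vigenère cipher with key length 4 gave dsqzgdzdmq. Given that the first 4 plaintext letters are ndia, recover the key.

Subtract each crib letter from the matching ciphertext letter (mod 26):
d(3)−n(13)=-10≡16 → q
s(18)−d(3)=15 → p
q(16)−i(8)=8 → i
z(25)−a(0)=25 → z

qpiz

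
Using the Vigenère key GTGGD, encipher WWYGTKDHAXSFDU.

CPEMWQWNGAYYJA

Repeat the key across the message: GTGGDGTGGDGTGG
W(22)+G(6): 28≡2 → C
W(22)+T(19): 41≡15 → P
Y(24)+G(6): 30≡4 → E
G(6)+G(6): 12 → M
T(19)+D(3): 22 → W
K(10)+G(6): 16 → Q
D(3)+T(19): 22 → W
H(7)+G(6): 13 → N
A(0)+G(6): 6 → G
X(23)+D(3): 26≡0 → A
S(18)+G(6): 24 → Y
F(5)+T(19): 24 → Y
D(3)+G(6): 9 → J
U(20)+G(6): 26≡0 → A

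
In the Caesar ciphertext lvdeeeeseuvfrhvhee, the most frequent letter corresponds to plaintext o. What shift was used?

The most frequent ciphertext letter is e (appears 7 times).
e is position 4; o is position 14.
Shift = -10≡16.

16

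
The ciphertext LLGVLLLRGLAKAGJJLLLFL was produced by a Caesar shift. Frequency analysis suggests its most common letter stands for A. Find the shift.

11

The most frequent ciphertext letter is L (appears 10 times).
L is position 11; A is position 0.
Shift = 11.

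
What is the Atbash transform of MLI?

M(12) → N(13)
L(11) → O(14)
I(8) → R(17)

NOR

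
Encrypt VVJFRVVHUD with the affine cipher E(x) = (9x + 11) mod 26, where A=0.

V(21): 9·21+11=200≡18 → S
V(21): 9·21+11=200≡18 → S
J(9): 9·9+11=92≡14 → O
F(5): 9·5+11=56≡4 → E
R(17): 9·17+11=164≡8 → I
V(21): 9·21+11=200≡18 → S
V(21): 9·21+11=200≡18 → S
H(7): 9·7+11=74≡22 → W
U(20): 9·20+11=191≡9 → J
D(3): 9·3+11=38≡12 → M

SSOEISSWJM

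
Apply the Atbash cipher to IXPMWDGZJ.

RCKNDWTAQ

I(8) → R(17)
X(23) → C(2)
P(15) → K(10)
M(12) → N(13)
W(22) → D(3)
D(3) → W(22)
G(6) → T(19)
Z(25) → A(0)
J(9) → Q(16)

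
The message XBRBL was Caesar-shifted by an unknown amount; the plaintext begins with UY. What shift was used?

From the crib: X(23)−U(20)=3, so the shift is 3.

3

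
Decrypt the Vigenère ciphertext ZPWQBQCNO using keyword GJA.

Repeat the key across the ciphertext: GJAGJAGJA
Z(25)−G(6): 19 → T
P(15)−J(9): 6 → G
W(22)−A(0): 22 → W
Q(16)−G(6): 10 → K
B(1)−J(9): -8≡18 → S
Q(16)−A(0): 16 → Q
C(2)−G(6): -4≡22 → W
N(13)−J(9): 4 → E
O(14)−A(0): 14 → O

TGWKSQWEO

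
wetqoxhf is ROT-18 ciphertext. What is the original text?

w(22): 22−18=4 → e
e(4): 4−18=-14≡12 → m
t(19): 19−18=1 → b
q(16): 16−18=-2≡24 → y
o(14): 14−18=-4≡22 → w
x(23): 23−18=5 → f
h(7): 7−18=-11≡15 → p
f(5): 5−18=-13≡13 → n

embywfpn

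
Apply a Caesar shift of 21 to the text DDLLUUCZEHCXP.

D(3): 3+21=24 → Y
D(3): 3+21=24 → Y
L(11): 11+21=32≡6 → G
L(11): 11+21=32≡6 → G
U(20): 20+21=41≡15 → P
U(20): 20+21=41≡15 → P
C(2): 2+21=23 → X
Z(25): 25+21=46≡20 → U
E(4): 4+21=25 → Z
H(7): 7+21=28≡2 → C
C(2): 2+21=23 → X
X(23): 23+21=44≡18 → S
P(15): 15+21=36≡10 → K

YYGGPPXUZCXSK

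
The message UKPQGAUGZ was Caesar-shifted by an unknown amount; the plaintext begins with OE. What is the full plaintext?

OEJKAUOAT

From the crib: U(20)−O(14)=6, so the shift is 6.
Subtract 6 from each ciphertext letter:
U(20): 20−6=14 → O
K(10): 10−6=4 → E
P(15): 15−6=9 → J
Q(16): 16−6=10 → K
G(6): 6−6=0 → A
A(0): 0−6=-6≡20 → U
U(20): 20−6=14 → O
G(6): 6−6=0 → A
Z(25): 25−6=19 → T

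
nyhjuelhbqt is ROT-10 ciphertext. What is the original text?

doxzkubxrgj

n(13): 13−10=3 → d
y(24): 24−10=14 → o
h(7): 7−10=-3≡23 → x
j(9): 9−10=-1≡25 → z
u(20): 20−10=10 → k
e(4): 4−10=-6≡20 → u
l(11): 11−10=1 → b
h(7): 7−10=-3≡23 → x
b(1): 1−10=-9≡17 → r
q(16): 16−10=6 → g
t(19): 19−10=9 → j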